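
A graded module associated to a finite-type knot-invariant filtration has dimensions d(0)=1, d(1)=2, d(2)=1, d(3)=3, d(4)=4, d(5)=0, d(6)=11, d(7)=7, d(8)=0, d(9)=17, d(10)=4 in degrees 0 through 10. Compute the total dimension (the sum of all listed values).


Total dimension = d(0) + d(1) + ... + d(10)
= 1 + 2 + 1 + 3 + 4 + 0 + 11 + 7 + 0 + 17 + 4
= 50

50


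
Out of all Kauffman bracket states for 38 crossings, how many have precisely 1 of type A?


We choose which 1 of 38 crossings get A-smoothings.
C(38, 1) = 38! / (1! * 37!)
= 38

38


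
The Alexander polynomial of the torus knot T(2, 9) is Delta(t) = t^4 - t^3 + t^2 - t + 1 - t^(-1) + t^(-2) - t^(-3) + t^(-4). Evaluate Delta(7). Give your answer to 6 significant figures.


Substituting t = 7 into Delta(t) = t^4 - t^3 + t^2 - t + 1 - t^(-1) + t^(-2) - t^(-3) + t^(-4):
Term values: (2401) + (-343) + (49) + (-7) + (1) + (-0.142857) + (0.0204082) + (-0.00291545) + (0.000416493)
Sum = 2100.875052
Rounded to 6 significant figures: 2100.88

2100.88


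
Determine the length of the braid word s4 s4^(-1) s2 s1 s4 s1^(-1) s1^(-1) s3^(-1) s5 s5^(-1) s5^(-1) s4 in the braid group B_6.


The word length counts the number of generators (including inverses).
Listing each generator: s4, s4^(-1), s2, s1, s4, s1^(-1), s1^(-1), s3^(-1), s5, s5^(-1), s5^(-1), s4
There are 12 generators in this braid word.

12


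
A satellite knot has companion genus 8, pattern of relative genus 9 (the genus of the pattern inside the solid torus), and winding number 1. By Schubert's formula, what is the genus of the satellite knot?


Schubert: g(satellite) = g_rel(pattern) + |winding| * g(companion),
where g_rel(pattern) is the genus of the pattern relative to the solid torus.
= 9 + 1 * 8
= 9 + 8 = 17

17


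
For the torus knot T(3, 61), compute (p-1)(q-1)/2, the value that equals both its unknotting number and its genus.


For a torus knot T(p,q), both the unknotting number and genus equal (p-1)(q-1)/2.
= (3-1)(61-1)/2
= 2*60/2
= 120/2 = 60

60


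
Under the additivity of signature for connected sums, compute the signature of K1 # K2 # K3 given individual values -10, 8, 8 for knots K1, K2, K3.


The signature is additive under connected sum.
signature(K1 # K2 # K3) = (-10) + (8) + (8)
= 6

6


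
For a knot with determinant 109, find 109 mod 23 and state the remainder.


Step 1: A knot is p-colorable if and only if p divides its determinant.
Step 2: Compute 109 mod 23.
109 = 4 * 23 + 17
Step 3: 109 mod 23 = 17
Step 4: The knot is 23-colorable: no

17


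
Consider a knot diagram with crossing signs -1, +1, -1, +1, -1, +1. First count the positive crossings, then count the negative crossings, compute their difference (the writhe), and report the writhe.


Step 1: Count positive crossings (+1).
Positive crossings: 3
Step 2: Count negative crossings (-1).
Negative crossings: 3
Step 3: Writhe = (positive) - (negative)
w = 3 - 3 = 0
Step 4: |w| = 0, and w is zero

0


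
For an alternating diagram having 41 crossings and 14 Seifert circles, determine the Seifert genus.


For alternating knots, g = (c - s + 1)/2.
= (41 - 14 + 1)/2
= 28/2 = 14

14


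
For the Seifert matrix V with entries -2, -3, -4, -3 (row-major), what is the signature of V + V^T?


Step 1: V + V^T = [[-4, -7], [-7, -6]]
Step 2: trace = -10, det = -25
Step 3: Discriminant = (-10)^2 - 4*(-25) = 200
Step 4: Eigenvalues: 2.07107, -12.0711
Step 5: Signature = (# positive eigenvalues) - (# negative eigenvalues) = 0

0


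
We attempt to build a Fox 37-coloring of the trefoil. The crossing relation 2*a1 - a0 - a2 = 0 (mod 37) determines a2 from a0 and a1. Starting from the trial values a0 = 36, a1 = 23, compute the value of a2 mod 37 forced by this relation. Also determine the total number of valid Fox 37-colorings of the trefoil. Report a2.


Step 1: Apply the given crossing relation 2*a1 - a0 - a2 = 0 (mod 37).
  a2 = 2*a1 - a0 mod 37
  a2 = 2*23 - 36 mod 37
  a2 = 46 - 36 mod 37
  a2 = 10 mod 37 = 10
Step 2: The trefoil has determinant 3.
  Number of Fox p-colorings (p prime) is p^2 if p = 3, else p.
  Since 37 does not divide 3, only trivial (constant) colorings exist.
  (So the trial a0 = 36, a1 = 23 with a0 != a1 does NOT extend to a valid coloring of the whole trefoil: the other two crossing relations require 3*(a1 - a0) = 0 (mod 37), which fails.)
  Total colorings = 37
Step 3: a2 = 10, total Fox 37-colorings = 37

10


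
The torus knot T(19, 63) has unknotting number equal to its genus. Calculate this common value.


For a torus knot T(p,q), both the unknotting number and genus equal (p-1)(q-1)/2.
= (19-1)(63-1)/2
= 18*62/2
= 1116/2 = 558

558


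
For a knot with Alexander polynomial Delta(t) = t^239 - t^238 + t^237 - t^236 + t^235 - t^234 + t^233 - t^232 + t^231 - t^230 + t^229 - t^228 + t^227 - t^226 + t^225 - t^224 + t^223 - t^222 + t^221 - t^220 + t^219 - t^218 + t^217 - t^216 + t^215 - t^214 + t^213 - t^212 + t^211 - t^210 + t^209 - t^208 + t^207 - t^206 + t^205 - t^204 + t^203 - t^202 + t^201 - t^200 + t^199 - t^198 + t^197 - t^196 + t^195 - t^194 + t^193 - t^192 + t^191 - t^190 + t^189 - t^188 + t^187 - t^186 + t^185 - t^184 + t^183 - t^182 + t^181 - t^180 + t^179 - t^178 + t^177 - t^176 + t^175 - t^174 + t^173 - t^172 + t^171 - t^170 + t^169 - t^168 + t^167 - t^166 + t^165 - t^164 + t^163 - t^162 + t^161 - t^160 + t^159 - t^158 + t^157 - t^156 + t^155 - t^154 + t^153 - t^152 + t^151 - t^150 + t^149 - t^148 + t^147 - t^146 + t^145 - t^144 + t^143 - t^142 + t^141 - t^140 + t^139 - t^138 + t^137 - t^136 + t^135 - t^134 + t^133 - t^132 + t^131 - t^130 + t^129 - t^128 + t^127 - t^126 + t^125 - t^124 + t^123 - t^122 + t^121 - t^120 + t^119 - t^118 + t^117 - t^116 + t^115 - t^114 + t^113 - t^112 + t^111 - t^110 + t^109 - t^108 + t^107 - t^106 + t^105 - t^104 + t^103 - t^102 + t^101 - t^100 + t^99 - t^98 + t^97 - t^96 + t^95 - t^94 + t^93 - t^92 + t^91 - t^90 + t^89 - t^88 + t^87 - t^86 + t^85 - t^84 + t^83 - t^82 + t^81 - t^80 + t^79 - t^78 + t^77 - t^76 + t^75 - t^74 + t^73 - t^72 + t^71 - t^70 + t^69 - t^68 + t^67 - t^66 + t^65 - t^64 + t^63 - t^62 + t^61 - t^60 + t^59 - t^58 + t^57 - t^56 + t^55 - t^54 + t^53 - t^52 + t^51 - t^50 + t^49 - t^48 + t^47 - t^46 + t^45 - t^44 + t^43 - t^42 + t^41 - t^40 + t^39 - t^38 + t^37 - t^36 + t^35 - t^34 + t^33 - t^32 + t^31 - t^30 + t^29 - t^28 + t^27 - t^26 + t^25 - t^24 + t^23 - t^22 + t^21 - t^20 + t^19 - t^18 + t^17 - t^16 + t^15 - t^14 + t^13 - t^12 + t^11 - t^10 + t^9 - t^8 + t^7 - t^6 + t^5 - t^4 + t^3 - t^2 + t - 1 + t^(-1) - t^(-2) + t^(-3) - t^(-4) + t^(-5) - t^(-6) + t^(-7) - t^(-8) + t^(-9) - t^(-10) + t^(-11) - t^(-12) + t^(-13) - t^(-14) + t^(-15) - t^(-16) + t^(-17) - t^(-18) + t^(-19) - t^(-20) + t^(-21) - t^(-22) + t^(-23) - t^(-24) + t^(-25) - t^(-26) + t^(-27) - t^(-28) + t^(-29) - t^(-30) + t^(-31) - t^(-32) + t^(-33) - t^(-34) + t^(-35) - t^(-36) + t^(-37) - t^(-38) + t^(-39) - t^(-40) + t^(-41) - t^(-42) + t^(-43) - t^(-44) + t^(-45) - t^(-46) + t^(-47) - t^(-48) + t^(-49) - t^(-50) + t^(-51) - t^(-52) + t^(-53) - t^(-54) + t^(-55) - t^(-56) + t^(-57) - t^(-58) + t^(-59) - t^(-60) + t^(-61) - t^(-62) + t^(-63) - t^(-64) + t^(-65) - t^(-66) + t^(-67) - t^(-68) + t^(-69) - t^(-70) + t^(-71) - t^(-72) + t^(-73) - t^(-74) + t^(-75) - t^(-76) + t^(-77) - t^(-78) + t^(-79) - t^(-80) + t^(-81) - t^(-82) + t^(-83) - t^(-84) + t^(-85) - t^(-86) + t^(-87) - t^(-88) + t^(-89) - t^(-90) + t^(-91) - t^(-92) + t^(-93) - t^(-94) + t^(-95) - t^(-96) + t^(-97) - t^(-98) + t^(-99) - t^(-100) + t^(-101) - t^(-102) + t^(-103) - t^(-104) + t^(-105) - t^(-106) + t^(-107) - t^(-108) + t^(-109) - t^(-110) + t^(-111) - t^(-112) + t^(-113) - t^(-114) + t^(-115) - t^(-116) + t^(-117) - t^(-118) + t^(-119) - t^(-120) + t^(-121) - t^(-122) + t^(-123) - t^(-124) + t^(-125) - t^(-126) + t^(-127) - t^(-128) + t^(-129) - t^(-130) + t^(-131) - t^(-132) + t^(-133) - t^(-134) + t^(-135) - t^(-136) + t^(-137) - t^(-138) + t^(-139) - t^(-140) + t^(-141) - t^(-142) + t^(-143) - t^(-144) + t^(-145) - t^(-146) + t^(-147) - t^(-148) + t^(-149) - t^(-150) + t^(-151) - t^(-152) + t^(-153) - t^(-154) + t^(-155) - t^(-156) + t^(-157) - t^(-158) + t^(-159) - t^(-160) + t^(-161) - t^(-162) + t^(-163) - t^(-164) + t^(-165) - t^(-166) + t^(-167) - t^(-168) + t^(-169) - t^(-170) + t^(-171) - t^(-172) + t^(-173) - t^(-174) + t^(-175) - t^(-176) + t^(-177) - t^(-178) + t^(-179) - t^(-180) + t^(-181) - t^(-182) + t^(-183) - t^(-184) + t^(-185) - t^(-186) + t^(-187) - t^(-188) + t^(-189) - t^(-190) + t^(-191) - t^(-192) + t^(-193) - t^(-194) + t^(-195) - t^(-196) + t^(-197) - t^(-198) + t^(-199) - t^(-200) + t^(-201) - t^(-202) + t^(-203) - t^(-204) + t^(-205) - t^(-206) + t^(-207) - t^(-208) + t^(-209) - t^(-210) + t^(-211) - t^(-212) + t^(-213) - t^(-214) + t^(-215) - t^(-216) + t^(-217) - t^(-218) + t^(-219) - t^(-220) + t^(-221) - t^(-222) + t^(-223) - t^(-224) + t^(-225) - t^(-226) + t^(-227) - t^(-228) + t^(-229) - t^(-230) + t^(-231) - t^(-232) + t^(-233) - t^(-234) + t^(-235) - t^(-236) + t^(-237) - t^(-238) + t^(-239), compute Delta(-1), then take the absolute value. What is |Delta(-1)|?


Step 1: The polynomial has 479 terms with alternating signs, exponents from 239 down to -239.
Step 2: Substitute t = -1. The i-th term has coefficient (-1)^i and exponent (m-i),
  so its value is (-1)^i * (-1)^(m-i) = (-1)^m = -1 for every i.
Step 3: All 479 terms equal -1, so Delta(-1) = 479 * (-1) = -479
Step 4: |Delta(-1)| = 479

479


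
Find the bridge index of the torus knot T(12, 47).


The bridge number of T(p,q) is min(p,q).
min(12, 47) = 12

12


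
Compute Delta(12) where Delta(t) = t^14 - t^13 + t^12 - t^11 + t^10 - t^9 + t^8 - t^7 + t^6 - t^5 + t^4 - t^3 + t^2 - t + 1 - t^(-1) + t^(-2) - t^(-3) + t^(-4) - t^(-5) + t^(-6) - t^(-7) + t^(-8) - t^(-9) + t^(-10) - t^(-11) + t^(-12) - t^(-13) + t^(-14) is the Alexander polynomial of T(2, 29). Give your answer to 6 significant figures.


Substituting t = 12 into Delta(t) = t^14 - t^13 + t^12 - t^11 + t^10 - t^9 + t^8 - t^7 + t^6 - t^5 + t^4 - t^3 + t^2 - t + 1 - t^(-1) + t^(-2) - t^(-3) + t^(-4) - t^(-5) + t^(-6) - t^(-7) + t^(-8) - t^(-9) + t^(-10) - t^(-11) + t^(-12) - t^(-13) + t^(-14):
Term values: (1283918464548864) + (-106993205379072) + (8916100448256) + (-743008370688) + (61917364224) + (-5159780352) + (429981696) + (-35831808) + (2985984) + (-248832) + (20736) + (-1728) + (144) + (-12) + (1) + (-0.0833333) + (0.00694444) + (-0.000578704) + (4.82253e-05) + (-4.01878e-06) + (3.34898e-07) + (-2.79082e-08) + (2.32568e-09) + (-1.93807e-10) + (1.61506e-11) + (-1.34588e-12) + (1.12157e-13) + (-9.34639e-15) + (7.78866e-16)
Sum = 1.185155506e+15
Rounded to 6 significant figures: 1.18516e+15

1.18516e+15


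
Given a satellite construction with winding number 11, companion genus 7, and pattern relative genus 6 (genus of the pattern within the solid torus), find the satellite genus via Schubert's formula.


Schubert: g(satellite) = g_rel(pattern) + |winding| * g(companion),
where g_rel(pattern) is the genus of the pattern relative to the solid torus.
= 6 + 11 * 7
= 6 + 77 = 83

83


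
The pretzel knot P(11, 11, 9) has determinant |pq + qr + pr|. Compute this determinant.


Step 1: Compute pq + qr + pr.
pq = 11*11 = 121
qr = 11*9 = 99
pr = 11*9 = 99
pq + qr + pr = 121 + 99 + 99 = 319
Step 2: Take absolute value.
det(P(11,11,9)) = |319| = 319

319


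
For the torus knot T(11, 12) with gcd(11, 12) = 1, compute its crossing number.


For a torus knot T(p, q) with gcd(p,q)=1,
the crossing number is min(p*(q-1), q*(p-1)).
p*(q-1) = 11*11 = 121
q*(p-1) = 12*10 = 120
min(121, 120) = 120

120


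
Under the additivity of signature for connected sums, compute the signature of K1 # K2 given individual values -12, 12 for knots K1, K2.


The signature is additive under connected sum.
signature(K1 # K2) = (-12) + (12)
= 0

0


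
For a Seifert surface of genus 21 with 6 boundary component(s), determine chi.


chi = 2 - 2g - b
= 2 - 2*21 - 6
= 2 - 42 - 6 = -46

-46


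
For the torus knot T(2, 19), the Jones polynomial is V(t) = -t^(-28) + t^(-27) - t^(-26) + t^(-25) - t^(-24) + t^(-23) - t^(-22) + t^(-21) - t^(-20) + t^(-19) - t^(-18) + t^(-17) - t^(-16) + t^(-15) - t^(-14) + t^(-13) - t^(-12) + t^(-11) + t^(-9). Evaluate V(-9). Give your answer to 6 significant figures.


Substituting t = -9 into V(t) = -t^(-28) + t^(-27) - t^(-26) + t^(-25) - t^(-24) + t^(-23) - t^(-22) + t^(-21) - t^(-20) + t^(-19) - t^(-18) + t^(-17) - t^(-16) + t^(-15) - t^(-14) + t^(-13) - t^(-12) + t^(-11) + t^(-9):
  (-)t^(-28) = -1.91078e-27
  (+)t^(-27) = -1.7197e-26
  (-)t^(-26) = -1.54773e-25
  (+)t^(-25) = -1.39296e-24
  (-)t^(-24) = -1.25366e-23
  (+)t^(-23) = -1.12829e-22
  (-)t^(-22) = -1.01546e-21
  (+)t^(-21) = -9.13918e-21
  (-)t^(-20) = -8.22526e-20
  (+)t^(-19) = -7.40274e-19
  (-)t^(-18) = -6.66246e-18
  (+)t^(-17) = -5.99622e-17
  (-)t^(-16) = -5.3966e-16
  (+)t^(-15) = -4.85694e-15
  (-)t^(-14) = -4.37124e-14
  (+)t^(-13) = -3.93412e-13
  (-)t^(-12) = -3.54071e-12
  (+)t^(-11) = -3.18664e-11
  (+)t^(-9) = -2.58117e-09
Sum = (-1.91078e-27) + (-1.7197e-26) + (-1.54773e-25) + (-1.39296e-24) + (-1.25366e-23) + (-1.12829e-22) + (-1.01546e-21) + (-9.13918e-21) + (-8.22526e-20) + (-7.40274e-19) + (-6.66246e-18) + (-5.99622e-17) + (-5.3966e-16) + (-4.85694e-15) + (-4.37124e-14) + (-3.93412e-13) + (-3.54071e-12) + (-3.18664e-11) + (-2.58117e-09)
= -2.617024442e-09
Rounded to 6 significant figures: -2.61702e-09

-2.61702e-09


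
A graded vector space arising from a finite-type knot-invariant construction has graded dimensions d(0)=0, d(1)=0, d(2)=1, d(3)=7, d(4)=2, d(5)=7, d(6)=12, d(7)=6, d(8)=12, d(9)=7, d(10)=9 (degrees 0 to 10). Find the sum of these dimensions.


Total dimension = d(0) + d(1) + ... + d(10)
= 0 + 0 + 1 + 7 + 2 + 7 + 12 + 6 + 12 + 7 + 9
= 63

63


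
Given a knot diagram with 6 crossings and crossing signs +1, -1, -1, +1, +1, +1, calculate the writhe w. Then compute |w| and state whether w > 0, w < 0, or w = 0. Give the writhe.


Step 1: Count positive crossings (+1).
Positive crossings: 4
Step 2: Count negative crossings (-1).
Negative crossings: 2
Step 3: Writhe = (positive) - (negative)
w = 4 - 2 = 2
Step 4: |w| = 2, and w is positive

2


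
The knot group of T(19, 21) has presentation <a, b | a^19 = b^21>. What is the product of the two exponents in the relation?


The relation is a^19 = b^21.
Product of exponents = 19 * 21
= 399

399


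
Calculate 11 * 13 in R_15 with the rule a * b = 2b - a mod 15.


11 * 13 = 2*13 - 11 mod 15
= 26 - 11 mod 15
= 15 mod 15 = 0

0


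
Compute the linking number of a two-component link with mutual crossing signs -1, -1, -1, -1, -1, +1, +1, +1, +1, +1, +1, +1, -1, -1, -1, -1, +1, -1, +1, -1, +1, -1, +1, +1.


Step 1: Count positive crossings: 12
Step 2: Count negative crossings: 12
Step 3: Sum of signs = 12 - 12 = 0
Step 4: Linking number = sum/2 = 0/2 = 0

0


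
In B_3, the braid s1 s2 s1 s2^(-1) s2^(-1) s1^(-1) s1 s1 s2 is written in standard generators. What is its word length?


The word length counts the number of generators (including inverses).
Listing each generator: s1, s2, s1, s2^(-1), s2^(-1), s1^(-1), s1, s1, s2
There are 9 generators in this braid word.

9


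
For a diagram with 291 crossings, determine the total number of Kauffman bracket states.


Each crossing contributes 2 choices (A-smoothing or B-smoothing).
Total states = 2^291 = 3978585891278293137243057985174566720803649206378781739523711815145275976100267004264448

3978585891278293137243057985174566720803649206378781739523711815145275976100267004264448


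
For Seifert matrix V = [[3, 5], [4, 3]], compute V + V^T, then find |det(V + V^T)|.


Step 1: Form V + V^T where V = [[3, 5], [4, 3]]
  V^T = [[3, 4], [5, 3]]
  V + V^T = [[6, 9], [9, 6]]
Step 2: det(V + V^T) = 6*6 - 9*9
  = 36 - 81 = -45
Step 3: Knot determinant = |det(V + V^T)| = |-45| = 45

45


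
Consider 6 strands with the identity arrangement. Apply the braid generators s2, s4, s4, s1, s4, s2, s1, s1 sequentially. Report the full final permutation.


Starting with identity [1, 2, 3, 4, 5, 6].
Apply generators in sequence:
  After s2: [1, 3, 2, 4, 5, 6]
  After s4: [1, 3, 2, 5, 4, 6]
  After s4: [1, 3, 2, 4, 5, 6]
  After s1: [3, 1, 2, 4, 5, 6]
  After s4: [3, 1, 2, 5, 4, 6]
  After s2: [3, 2, 1, 5, 4, 6]
  After s1: [2, 3, 1, 5, 4, 6]
  After s1: [3, 2, 1, 5, 4, 6]
Final permutation: [3, 2, 1, 5, 4, 6]

[3, 2, 1, 5, 4, 6]


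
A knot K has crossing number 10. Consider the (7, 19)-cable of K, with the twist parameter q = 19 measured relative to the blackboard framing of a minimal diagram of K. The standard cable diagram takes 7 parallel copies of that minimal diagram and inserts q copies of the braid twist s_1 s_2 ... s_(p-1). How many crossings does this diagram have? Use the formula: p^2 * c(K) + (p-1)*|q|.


Step 1: Each of the c(K) crossings of the companion diagram becomes p*p = p^2 crossings among the p parallel strands, and each of the |q| twists s_1 s_2 ... s_(p-1) adds (p-1) crossings.
  Crossings = p^2 * c(K) + (p-1)*|q|
Step 2: = 7^2 * 10 + (7-1)*19
Step 3: = 49*10 + 6*19
Step 4: = 490 + 114 = 604

604


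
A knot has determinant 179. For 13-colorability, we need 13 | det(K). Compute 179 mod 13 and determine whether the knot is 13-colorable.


Step 1: A knot is p-colorable if and only if p divides its determinant.
Step 2: Compute 179 mod 13.
179 = 13 * 13 + 10
Step 3: 179 mod 13 = 10
Step 4: The knot is 13-colorable: no

10


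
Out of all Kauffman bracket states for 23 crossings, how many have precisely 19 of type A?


We choose which 19 of 23 crossings get A-smoothings.
C(23, 19) = 23! / (19! * 4!)
= 8855

8855


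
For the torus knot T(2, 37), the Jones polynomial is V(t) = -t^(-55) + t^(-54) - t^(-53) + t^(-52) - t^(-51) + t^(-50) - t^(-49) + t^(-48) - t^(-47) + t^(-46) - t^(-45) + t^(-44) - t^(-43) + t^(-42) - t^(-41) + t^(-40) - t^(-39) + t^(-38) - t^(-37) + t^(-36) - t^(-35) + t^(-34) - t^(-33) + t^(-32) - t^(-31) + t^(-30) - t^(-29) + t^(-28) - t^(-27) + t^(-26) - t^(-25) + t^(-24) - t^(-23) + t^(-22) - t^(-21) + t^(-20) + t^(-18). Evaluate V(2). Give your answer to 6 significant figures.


Substituting t = 2 into V(t) = -t^(-55) + t^(-54) - t^(-53) + t^(-52) - t^(-51) + t^(-50) - t^(-49) + t^(-48) - t^(-47) + t^(-46) - t^(-45) + t^(-44) - t^(-43) + t^(-42) - t^(-41) + t^(-40) - t^(-39) + t^(-38) - t^(-37) + t^(-36) - t^(-35) + t^(-34) - t^(-33) + t^(-32) - t^(-31) + t^(-30) - t^(-29) + t^(-28) - t^(-27) + t^(-26) - t^(-25) + t^(-24) - t^(-23) + t^(-22) - t^(-21) + t^(-20) + t^(-18):
  (-)t^(-55) = -2.77556e-17
  (+)t^(-54) = 5.55112e-17
  (-)t^(-53) = -1.11022e-16
  (+)t^(-52) = 2.22045e-16
  (-)t^(-51) = -4.44089e-16
  (+)t^(-50) = 8.88178e-16
  (-)t^(-49) = -1.77636e-15
  (+)t^(-48) = 3.55271e-15
  (-)t^(-47) = -7.10543e-15
  (+)t^(-46) = 1.42109e-14
  (-)t^(-45) = -2.84217e-14
  (+)t^(-44) = 5.68434e-14
  (-)t^(-43) = -1.13687e-13
  (+)t^(-42) = 2.27374e-13
  (-)t^(-41) = -4.54747e-13
  (+)t^(-40) = 9.09495e-13
  (-)t^(-39) = -1.81899e-12
  (+)t^(-38) = 3.63798e-12
  (-)t^(-37) = -7.27596e-12
  (+)t^(-36) = 1.45519e-11
  (-)t^(-35) = -2.91038e-11
  (+)t^(-34) = 5.82077e-11
  (-)t^(-33) = -1.16415e-10
  (+)t^(-32) = 2.32831e-10
  (-)t^(-31) = -4.65661e-10
  (+)t^(-30) = 9.31323e-10
  (-)t^(-29) = -1.86265e-09
  (+)t^(-28) = 3.72529e-09
  (-)t^(-27) = -7.45058e-09
  (+)t^(-26) = 1.49012e-08
  (-)t^(-25) = -2.98023e-08
  (+)t^(-24) = 5.96046e-08
  (-)t^(-23) = -1.19209e-07
  (+)t^(-22) = 2.38419e-07
  (-)t^(-21) = -4.76837e-07
  (+)t^(-20) = 9.53674e-07
  (+)t^(-18) = 3.8147e-06
Sum = (-2.77556e-17) + (5.55112e-17) + (-1.11022e-16) + (2.22045e-16) + (-4.44089e-16) + (8.88178e-16) + (-1.77636e-15) + (3.55271e-15) + (-7.10543e-15) + (1.42109e-14) + (-2.84217e-14) + (5.68434e-14) + (-1.13687e-13) + (2.27374e-13) + (-4.54747e-13) + (9.09495e-13) + (-1.81899e-12) + (3.63798e-12) + (-7.27596e-12) + (1.45519e-11) + (-2.91038e-11) + (5.82077e-11) + (-1.16415e-10) + (2.32831e-10) + (-4.65661e-10) + (9.31323e-10) + (-1.86265e-09) + (3.72529e-09) + (-7.45058e-09) + (1.49012e-08) + (-2.98023e-08) + (5.96046e-08) + (-1.19209e-07) + (2.38419e-07) + (-4.76837e-07) + (9.53674e-07) + (3.8147e-06)
= 4.450480143e-06
Rounded to 6 significant figures: 4.45048e-06

4.45048e-06


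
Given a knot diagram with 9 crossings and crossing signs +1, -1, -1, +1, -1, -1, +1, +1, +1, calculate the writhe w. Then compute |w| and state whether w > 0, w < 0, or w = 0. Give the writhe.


Step 1: Count positive crossings (+1).
Positive crossings: 5
Step 2: Count negative crossings (-1).
Negative crossings: 4
Step 3: Writhe = (positive) - (negative)
w = 5 - 4 = 1
Step 4: |w| = 1, and w is positive

1


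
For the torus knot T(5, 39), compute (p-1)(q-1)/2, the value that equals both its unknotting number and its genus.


For a torus knot T(p,q), both the unknotting number and genus equal (p-1)(q-1)/2.
= (5-1)(39-1)/2
= 4*38/2
= 152/2 = 76

76


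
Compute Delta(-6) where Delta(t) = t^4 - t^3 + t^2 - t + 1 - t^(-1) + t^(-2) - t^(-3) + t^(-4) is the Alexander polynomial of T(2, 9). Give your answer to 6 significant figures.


Substituting t = -6 into Delta(t) = t^4 - t^3 + t^2 - t + 1 - t^(-1) + t^(-2) - t^(-3) + t^(-4):
Term values: (1296) + (216) + (36) + (6) + (1) + (0.166667) + (0.0277778) + (0.00462963) + (0.000771605)
Sum = 1555.199846
Rounded to 6 significant figures: 1555.2

1555.2


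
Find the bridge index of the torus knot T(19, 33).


The bridge number of T(p,q) is min(p,q).
min(19, 33) = 19

19


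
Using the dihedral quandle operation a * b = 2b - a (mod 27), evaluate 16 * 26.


16 * 26 = 2*26 - 16 mod 27
= 52 - 16 mod 27
= 36 mod 27 = 9

9


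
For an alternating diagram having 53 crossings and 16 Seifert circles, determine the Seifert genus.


For alternating knots, g = (c - s + 1)/2.
= (53 - 16 + 1)/2
= 38/2 = 19

19


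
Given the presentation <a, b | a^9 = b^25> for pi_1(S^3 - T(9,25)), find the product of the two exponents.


The relation is a^9 = b^25.
Product of exponents = 9 * 25
= 225

225


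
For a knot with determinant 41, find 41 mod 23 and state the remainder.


Step 1: A knot is p-colorable if and only if p divides its determinant.
Step 2: Compute 41 mod 23.
41 = 1 * 23 + 18
Step 3: 41 mod 23 = 18
Step 4: The knot is 23-colorable: no

18


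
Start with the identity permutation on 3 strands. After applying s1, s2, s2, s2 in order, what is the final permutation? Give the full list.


Starting with identity [1, 2, 3].
Apply generators in sequence:
  After s1: [2, 1, 3]
  After s2: [2, 3, 1]
  After s2: [2, 1, 3]
  After s2: [2, 3, 1]
Final permutation: [2, 3, 1]

[2, 3, 1]


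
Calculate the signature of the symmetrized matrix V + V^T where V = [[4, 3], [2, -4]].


Step 1: V + V^T = [[8, 5], [5, -8]]
Step 2: trace = 0, det = -89
Step 3: Discriminant = 0^2 - 4*(-89) = 356
Step 4: Eigenvalues: 9.43398, -9.43398
Step 5: Signature = (# positive eigenvalues) - (# negative eigenvalues) = 0

0


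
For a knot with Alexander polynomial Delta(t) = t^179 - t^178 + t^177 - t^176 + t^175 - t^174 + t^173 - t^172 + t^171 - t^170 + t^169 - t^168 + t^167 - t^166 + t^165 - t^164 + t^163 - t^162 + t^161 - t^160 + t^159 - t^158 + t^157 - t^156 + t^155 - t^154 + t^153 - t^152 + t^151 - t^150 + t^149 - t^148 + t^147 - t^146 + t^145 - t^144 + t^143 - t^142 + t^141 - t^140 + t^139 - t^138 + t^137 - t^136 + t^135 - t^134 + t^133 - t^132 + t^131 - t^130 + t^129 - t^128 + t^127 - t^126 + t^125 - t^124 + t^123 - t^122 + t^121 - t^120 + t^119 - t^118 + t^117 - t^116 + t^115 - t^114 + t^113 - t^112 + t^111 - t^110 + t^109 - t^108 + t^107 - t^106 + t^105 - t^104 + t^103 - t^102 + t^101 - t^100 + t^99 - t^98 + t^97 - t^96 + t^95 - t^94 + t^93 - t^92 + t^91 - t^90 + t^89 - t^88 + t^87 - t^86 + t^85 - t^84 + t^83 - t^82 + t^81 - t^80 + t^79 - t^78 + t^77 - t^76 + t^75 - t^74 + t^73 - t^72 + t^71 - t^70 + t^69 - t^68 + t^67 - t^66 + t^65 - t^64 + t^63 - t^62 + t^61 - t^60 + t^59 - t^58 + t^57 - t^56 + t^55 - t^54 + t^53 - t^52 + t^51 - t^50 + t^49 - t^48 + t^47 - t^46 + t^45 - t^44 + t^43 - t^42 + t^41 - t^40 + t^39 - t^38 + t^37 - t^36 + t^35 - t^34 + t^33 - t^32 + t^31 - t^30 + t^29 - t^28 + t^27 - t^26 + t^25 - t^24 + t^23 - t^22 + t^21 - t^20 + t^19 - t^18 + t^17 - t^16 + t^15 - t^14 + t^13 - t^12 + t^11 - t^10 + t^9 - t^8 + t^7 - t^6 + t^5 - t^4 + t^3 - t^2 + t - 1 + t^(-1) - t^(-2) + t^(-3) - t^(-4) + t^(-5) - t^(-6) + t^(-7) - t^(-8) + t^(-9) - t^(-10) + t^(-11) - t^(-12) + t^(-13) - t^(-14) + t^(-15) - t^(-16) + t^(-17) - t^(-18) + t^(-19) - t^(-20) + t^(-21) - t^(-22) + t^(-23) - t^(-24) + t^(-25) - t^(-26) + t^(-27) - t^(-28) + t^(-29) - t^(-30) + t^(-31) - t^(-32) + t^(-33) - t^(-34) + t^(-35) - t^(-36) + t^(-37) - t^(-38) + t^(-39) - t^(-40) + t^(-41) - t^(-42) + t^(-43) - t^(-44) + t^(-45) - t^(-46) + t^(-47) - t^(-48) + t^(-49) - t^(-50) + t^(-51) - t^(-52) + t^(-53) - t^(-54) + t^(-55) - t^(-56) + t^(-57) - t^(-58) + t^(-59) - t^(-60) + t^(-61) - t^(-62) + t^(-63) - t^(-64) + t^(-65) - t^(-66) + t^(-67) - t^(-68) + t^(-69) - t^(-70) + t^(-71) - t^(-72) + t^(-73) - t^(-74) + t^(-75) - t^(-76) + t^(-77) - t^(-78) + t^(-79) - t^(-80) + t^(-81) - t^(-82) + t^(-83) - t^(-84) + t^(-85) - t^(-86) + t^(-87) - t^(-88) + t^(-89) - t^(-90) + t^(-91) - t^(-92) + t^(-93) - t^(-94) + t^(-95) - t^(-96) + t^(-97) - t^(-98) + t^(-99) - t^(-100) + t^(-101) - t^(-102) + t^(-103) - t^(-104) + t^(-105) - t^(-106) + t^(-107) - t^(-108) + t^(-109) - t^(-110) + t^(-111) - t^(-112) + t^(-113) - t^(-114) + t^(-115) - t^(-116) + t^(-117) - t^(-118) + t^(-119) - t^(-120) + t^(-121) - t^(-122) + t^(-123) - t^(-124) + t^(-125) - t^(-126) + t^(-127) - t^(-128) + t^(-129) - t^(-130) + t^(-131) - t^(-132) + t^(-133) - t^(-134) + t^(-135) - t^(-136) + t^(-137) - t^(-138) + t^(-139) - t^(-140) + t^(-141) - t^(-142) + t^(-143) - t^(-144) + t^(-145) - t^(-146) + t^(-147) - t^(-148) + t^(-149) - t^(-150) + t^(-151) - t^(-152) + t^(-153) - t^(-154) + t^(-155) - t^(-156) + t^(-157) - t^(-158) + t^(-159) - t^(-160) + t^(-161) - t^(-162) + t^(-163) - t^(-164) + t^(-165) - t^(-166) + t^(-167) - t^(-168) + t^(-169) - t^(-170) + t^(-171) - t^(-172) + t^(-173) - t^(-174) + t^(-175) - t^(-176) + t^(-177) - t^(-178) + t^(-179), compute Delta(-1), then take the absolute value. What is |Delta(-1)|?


Step 1: The polynomial has 359 terms with alternating signs, exponents from 179 down to -179.
Step 2: Substitute t = -1. The i-th term has coefficient (-1)^i and exponent (m-i),
  so its value is (-1)^i * (-1)^(m-i) = (-1)^m = -1 for every i.
Step 3: All 359 terms equal -1, so Delta(-1) = 359 * (-1) = -359
Step 4: |Delta(-1)| = 359

359


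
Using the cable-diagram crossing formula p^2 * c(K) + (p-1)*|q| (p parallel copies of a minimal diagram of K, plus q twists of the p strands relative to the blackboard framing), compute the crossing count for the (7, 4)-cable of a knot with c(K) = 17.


Step 1: Each of the c(K) crossings of the companion diagram becomes p*p = p^2 crossings among the p parallel strands, and each of the |q| twists s_1 s_2 ... s_(p-1) adds (p-1) crossings.
  Crossings = p^2 * c(K) + (p-1)*|q|
Step 2: = 7^2 * 17 + (7-1)*4
Step 3: = 49*17 + 6*4
Step 4: = 833 + 24 = 857

857


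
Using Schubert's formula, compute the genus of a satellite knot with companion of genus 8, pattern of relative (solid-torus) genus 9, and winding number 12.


Schubert: g(satellite) = g_rel(pattern) + |winding| * g(companion),
where g_rel(pattern) is the genus of the pattern relative to the solid torus.
= 9 + 12 * 8
= 9 + 96 = 105

105


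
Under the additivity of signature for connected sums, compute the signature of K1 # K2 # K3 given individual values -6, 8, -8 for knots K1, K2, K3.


The signature is additive under connected sum.
signature(K1 # K2 # K3) = (-6) + (8) + (-8)
= -6

-6


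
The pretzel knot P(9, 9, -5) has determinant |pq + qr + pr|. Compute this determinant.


Step 1: Compute pq + qr + pr.
pq = 9*9 = 81
qr = 9*(-5) = -45
pr = 9*(-5) = -45
pq + qr + pr = 81 + (-45) + (-45) = -9
Step 2: Take absolute value.
det(P(9,9,-5)) = |-9| = 9

9


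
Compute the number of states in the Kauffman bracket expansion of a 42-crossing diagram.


Each crossing contributes 2 choices (A-smoothing or B-smoothing).
Total states = 2^42 = 4398046511104

4398046511104


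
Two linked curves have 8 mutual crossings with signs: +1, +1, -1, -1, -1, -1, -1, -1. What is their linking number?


Step 1: Count positive crossings: 2
Step 2: Count negative crossings: 6
Step 3: Sum of signs = 2 - 6 = -4
Step 4: Linking number = sum/2 = -4/2 = -2

-2


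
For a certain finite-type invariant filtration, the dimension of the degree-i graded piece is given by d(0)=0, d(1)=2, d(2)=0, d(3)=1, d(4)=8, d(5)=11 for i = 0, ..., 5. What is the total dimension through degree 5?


Total dimension = d(0) + d(1) + ... + d(5)
= 0 + 2 + 0 + 1 + 8 + 11
= 22

22


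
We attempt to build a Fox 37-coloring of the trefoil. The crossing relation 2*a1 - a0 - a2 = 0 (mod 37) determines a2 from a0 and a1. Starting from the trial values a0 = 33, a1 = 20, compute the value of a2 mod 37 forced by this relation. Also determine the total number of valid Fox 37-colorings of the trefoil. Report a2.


Step 1: Apply the given crossing relation 2*a1 - a0 - a2 = 0 (mod 37).
  a2 = 2*a1 - a0 mod 37
  a2 = 2*20 - 33 mod 37
  a2 = 40 - 33 mod 37
  a2 = 7 mod 37 = 7
Step 2: The trefoil has determinant 3.
  Number of Fox p-colorings (p prime) is p^2 if p = 3, else p.
  Since 37 does not divide 3, only trivial (constant) colorings exist.
  (So the trial a0 = 33, a1 = 20 with a0 != a1 does NOT extend to a valid coloring of the whole trefoil: the other two crossing relations require 3*(a1 - a0) = 0 (mod 37), which fails.)
  Total colorings = 37
Step 3: a2 = 7, total Fox 37-colorings = 37

7


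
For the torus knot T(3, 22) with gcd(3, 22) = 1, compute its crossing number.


For a torus knot T(p, q) with gcd(p,q)=1,
the crossing number is min(p*(q-1), q*(p-1)).
p*(q-1) = 3*21 = 63
q*(p-1) = 22*2 = 44
min(63, 44) = 44

44


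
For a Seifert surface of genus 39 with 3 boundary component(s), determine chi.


chi = 2 - 2g - b
= 2 - 2*39 - 3
= 2 - 78 - 3 = -79

-79


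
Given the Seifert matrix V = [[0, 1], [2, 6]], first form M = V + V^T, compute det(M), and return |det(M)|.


Step 1: Form V + V^T where V = [[0, 1], [2, 6]]
  V^T = [[0, 2], [1, 6]]
  V + V^T = [[0, 3], [3, 12]]
Step 2: det(V + V^T) = 0*12 - 3*3
  = 0 - 9 = -9
Step 3: Knot determinant = |det(V + V^T)| = |-9| = 9

9


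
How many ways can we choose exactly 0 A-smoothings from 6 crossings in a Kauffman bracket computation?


We choose which 0 of 6 crossings get A-smoothings.
C(6, 0) = 6! / (0! * 6!)
= 1

1


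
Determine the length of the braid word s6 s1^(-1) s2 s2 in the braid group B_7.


The word length counts the number of generators (including inverses).
Listing each generator: s6, s1^(-1), s2, s2
There are 4 generators in this braid word.

4


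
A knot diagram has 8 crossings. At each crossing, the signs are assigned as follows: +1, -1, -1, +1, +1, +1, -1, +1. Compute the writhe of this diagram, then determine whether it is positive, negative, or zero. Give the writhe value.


Step 1: Count positive crossings (+1).
Positive crossings: 5
Step 2: Count negative crossings (-1).
Negative crossings: 3
Step 3: Writhe = (positive) - (negative)
w = 5 - 3 = 2
Step 4: |w| = 2, and w is positive

2


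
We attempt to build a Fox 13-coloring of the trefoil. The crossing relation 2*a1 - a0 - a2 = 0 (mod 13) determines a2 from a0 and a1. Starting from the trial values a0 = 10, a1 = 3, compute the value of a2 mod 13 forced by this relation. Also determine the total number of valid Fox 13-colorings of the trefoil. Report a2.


Step 1: Apply the given crossing relation 2*a1 - a0 - a2 = 0 (mod 13).
  a2 = 2*a1 - a0 mod 13
  a2 = 2*3 - 10 mod 13
  a2 = 6 - 10 mod 13
  a2 = -4 mod 13 = 9
Step 2: The trefoil has determinant 3.
  Number of Fox p-colorings (p prime) is p^2 if p = 3, else p.
  Since 13 does not divide 3, only trivial (constant) colorings exist.
  (So the trial a0 = 10, a1 = 3 with a0 != a1 does NOT extend to a valid coloring of the whole trefoil: the other two crossing relations require 3*(a1 - a0) = 0 (mod 13), which fails.)
  Total colorings = 13
Step 3: a2 = 9, total Fox 13-colorings = 13

9


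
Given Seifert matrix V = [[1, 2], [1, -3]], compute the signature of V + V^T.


Step 1: V + V^T = [[2, 3], [3, -6]]
Step 2: trace = -4, det = -21
Step 3: Discriminant = (-4)^2 - 4*(-21) = 100
Step 4: Eigenvalues: 3, -7
Step 5: Signature = (# positive eigenvalues) - (# negative eigenvalues) = 0

0


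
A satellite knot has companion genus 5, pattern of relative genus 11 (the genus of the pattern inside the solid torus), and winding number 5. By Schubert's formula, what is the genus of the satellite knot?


Schubert: g(satellite) = g_rel(pattern) + |winding| * g(companion),
where g_rel(pattern) is the genus of the pattern relative to the solid torus.
= 11 + 5 * 5
= 11 + 25 = 36

36


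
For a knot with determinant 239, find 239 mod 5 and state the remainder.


Step 1: A knot is p-colorable if and only if p divides its determinant.
Step 2: Compute 239 mod 5.
239 = 47 * 5 + 4
Step 3: 239 mod 5 = 4
Step 4: The knot is 5-colorable: no

4


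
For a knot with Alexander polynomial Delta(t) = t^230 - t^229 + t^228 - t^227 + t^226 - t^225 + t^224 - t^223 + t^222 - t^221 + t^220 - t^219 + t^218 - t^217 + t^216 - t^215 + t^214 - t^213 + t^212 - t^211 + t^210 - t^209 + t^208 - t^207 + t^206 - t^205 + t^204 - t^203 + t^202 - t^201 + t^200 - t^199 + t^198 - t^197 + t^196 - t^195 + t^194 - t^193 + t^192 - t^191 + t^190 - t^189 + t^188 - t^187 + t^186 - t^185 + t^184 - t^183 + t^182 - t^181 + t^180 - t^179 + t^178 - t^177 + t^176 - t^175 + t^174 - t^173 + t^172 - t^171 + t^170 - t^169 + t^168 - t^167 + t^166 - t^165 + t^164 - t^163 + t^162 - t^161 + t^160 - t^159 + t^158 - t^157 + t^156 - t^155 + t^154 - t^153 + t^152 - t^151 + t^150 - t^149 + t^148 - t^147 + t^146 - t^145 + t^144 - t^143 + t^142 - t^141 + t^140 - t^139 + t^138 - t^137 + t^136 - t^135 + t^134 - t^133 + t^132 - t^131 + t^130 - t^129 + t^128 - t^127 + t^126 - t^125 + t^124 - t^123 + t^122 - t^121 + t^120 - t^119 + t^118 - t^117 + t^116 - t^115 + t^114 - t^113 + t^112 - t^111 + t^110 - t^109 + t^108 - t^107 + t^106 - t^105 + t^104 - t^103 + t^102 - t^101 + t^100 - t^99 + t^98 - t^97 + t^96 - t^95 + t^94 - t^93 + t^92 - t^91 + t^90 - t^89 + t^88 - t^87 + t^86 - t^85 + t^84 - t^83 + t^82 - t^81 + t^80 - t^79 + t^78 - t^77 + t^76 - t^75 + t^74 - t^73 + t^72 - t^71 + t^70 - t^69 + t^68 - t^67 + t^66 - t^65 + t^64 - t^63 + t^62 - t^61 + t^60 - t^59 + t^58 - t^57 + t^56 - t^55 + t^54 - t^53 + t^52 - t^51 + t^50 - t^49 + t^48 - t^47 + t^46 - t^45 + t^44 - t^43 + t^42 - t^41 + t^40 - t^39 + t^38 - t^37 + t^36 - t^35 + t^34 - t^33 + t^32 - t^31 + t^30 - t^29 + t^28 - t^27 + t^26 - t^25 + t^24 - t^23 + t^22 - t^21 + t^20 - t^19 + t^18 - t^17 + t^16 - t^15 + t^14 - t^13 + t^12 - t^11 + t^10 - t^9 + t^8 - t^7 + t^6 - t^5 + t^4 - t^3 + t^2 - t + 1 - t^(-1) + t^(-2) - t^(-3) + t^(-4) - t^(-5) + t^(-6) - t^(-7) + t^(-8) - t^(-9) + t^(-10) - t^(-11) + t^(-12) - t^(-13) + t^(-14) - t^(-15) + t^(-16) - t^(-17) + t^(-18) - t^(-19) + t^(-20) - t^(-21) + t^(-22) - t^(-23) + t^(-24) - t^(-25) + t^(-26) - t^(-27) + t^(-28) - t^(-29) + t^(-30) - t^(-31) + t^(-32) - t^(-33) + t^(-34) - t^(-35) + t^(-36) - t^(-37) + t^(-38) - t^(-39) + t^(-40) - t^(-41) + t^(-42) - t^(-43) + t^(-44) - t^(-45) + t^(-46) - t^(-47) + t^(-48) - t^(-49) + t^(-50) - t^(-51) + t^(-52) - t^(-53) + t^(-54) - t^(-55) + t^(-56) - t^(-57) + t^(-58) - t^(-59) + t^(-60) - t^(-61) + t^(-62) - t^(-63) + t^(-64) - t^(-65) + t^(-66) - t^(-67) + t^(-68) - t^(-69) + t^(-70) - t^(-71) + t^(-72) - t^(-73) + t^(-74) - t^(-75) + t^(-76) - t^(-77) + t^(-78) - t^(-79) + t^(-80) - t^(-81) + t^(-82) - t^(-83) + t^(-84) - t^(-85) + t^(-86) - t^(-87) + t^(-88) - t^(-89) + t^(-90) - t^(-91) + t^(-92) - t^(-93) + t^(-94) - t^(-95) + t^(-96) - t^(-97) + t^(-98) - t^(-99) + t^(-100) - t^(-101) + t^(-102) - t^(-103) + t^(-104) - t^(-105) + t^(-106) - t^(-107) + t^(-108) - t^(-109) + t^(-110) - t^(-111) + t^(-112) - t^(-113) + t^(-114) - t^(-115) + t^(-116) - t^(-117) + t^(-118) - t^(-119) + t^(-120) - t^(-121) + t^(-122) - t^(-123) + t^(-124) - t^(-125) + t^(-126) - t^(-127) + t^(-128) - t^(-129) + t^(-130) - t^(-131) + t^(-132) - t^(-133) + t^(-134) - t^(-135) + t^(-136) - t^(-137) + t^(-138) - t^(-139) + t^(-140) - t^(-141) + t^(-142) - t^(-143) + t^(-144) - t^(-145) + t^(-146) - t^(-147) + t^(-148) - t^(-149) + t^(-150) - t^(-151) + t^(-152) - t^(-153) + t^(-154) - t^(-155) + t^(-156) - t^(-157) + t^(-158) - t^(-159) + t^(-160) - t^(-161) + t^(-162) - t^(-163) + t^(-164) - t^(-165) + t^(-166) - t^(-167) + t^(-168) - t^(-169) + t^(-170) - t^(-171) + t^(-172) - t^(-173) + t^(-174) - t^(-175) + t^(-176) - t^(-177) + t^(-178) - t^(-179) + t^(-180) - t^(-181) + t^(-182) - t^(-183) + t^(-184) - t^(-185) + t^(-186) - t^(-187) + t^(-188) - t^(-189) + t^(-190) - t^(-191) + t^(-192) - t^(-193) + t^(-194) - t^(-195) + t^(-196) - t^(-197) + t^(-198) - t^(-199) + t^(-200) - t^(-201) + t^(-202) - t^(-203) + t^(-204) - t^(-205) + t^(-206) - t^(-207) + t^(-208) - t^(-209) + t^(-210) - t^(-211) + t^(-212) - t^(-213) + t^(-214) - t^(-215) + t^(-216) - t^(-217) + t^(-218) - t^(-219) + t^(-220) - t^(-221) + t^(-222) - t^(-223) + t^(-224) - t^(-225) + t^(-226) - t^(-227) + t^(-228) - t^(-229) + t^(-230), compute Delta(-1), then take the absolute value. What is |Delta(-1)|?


Step 1: The polynomial has 461 terms with alternating signs, exponents from 230 down to -230.
Step 2: Substitute t = -1. The i-th term has coefficient (-1)^i and exponent (m-i),
  so its value is (-1)^i * (-1)^(m-i) = (-1)^m = 1 for every i.
Step 3: All 461 terms equal 1, so Delta(-1) = 461 * (1) = 461
Step 4: |Delta(-1)| = 461

461


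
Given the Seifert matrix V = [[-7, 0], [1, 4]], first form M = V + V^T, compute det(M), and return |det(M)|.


Step 1: Form V + V^T where V = [[-7, 0], [1, 4]]
  V^T = [[-7, 1], [0, 4]]
  V + V^T = [[-14, 1], [1, 8]]
Step 2: det(V + V^T) = (-14)*8 - 1*1
  = -112 - 1 = -113
Step 3: Knot determinant = |det(V + V^T)| = |-113| = 113

113


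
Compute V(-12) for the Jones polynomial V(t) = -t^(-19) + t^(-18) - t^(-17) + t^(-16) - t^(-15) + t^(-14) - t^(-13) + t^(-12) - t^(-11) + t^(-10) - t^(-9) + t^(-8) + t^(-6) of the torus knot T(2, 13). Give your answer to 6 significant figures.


Substituting t = -12 into V(t) = -t^(-19) + t^(-18) - t^(-17) + t^(-16) - t^(-15) + t^(-14) - t^(-13) + t^(-12) - t^(-11) + t^(-10) - t^(-9) + t^(-8) + t^(-6):
  (-)t^(-19) = 3.13009e-21
  (+)t^(-18) = 3.7561e-20
  (-)t^(-17) = 4.50732e-19
  (+)t^(-16) = 5.40879e-18
  (-)t^(-15) = 6.49055e-17
  (+)t^(-14) = 7.78866e-16
  (-)t^(-13) = 9.34639e-15
  (+)t^(-12) = 1.12157e-13
  (-)t^(-11) = 1.34588e-12
  (+)t^(-10) = 1.61506e-11
  (-)t^(-9) = 1.93807e-10
  (+)t^(-8) = 2.32568e-09
  (+)t^(-6) = 3.34898e-07
Sum = (3.13009e-21) + (3.7561e-20) + (4.50732e-19) + (5.40879e-18) + (6.49055e-17) + (7.78866e-16) + (9.34639e-15) + (1.12157e-13) + (1.34588e-12) + (1.61506e-11) + (1.93807e-10) + (2.32568e-09) + (3.34898e-07)
= 3.374350826e-07
Rounded to 6 significant figures: 3.37435e-07

3.37435e-07


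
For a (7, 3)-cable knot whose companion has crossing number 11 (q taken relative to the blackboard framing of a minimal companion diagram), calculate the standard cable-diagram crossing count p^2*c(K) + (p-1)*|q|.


Step 1: Each of the c(K) crossings of the companion diagram becomes p*p = p^2 crossings among the p parallel strands, and each of the |q| twists s_1 s_2 ... s_(p-1) adds (p-1) crossings.
  Crossings = p^2 * c(K) + (p-1)*|q|
Step 2: = 7^2 * 11 + (7-1)*3
Step 3: = 49*11 + 6*3
Step 4: = 539 + 18 = 557

557


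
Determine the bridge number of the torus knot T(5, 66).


The bridge number of T(p,q) is min(p,q).
min(5, 66) = 5

5


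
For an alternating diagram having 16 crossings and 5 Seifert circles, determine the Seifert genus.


For alternating knots, g = (c - s + 1)/2.
= (16 - 5 + 1)/2
= 12/2 = 6

6


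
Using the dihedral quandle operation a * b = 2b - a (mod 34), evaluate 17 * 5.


17 * 5 = 2*5 - 17 mod 34
= 10 - 17 mod 34
= -7 mod 34 = 27

27
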